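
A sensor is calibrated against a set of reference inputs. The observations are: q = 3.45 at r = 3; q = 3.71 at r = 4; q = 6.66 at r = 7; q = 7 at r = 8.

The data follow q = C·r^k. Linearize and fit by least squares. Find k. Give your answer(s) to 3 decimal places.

Taking logs, ln q = k·ln r + ln C, so regress ln q on ln r.
Over the data: Σln r = 6.5103, Σ(ln r)² = 11.2394, Σln q = 6.3914, Σln r·ln q = 10.9141.
Normal system: [[11.2394, 6.5103]; [6.5103, 4]]·[k, ln C]ᵀ = [10.9141, 6.3914]ᵀ.
Solving (det = 2.5742): k = 0.79495, ln C = 0.30403.

k = 0.795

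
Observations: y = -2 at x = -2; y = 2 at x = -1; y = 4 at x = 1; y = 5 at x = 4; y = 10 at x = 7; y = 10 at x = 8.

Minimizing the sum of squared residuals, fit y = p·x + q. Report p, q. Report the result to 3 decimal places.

From the data, Σx·x = 135, Σx = 17, Σ1 = 6.
For Mᵀy: Σx·y = 176, Σy = 29.
So MᵀM·[p, q]ᵀ = Mᵀy: [[135, 17]; [17, 6]]·[p, q]ᵀ = [176, 29]ᵀ.
Determinant 135·6 − 17² = 521.
p = (176·6 − 17·29)/521 = 563/521; q = (135·29 − 17·176)/521 = 923/521.

p = 1.081, q = 1.772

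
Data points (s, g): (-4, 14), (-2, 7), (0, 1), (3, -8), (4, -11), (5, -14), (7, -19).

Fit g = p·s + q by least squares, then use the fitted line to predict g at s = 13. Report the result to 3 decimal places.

Compute the Gram sums: Σs·s = 119, Σs = 13, Σ1 = 7.
And Σs·g = -341, Σg = -30.
MᵀM·[p, q]ᵀ = Mᵀg becomes [[119, 13]; [13, 7]]·[p, q]ᵀ = [-341, -30]ᵀ.
Eliminating q: 7·(row 1) − 13·(row 2) gives 664·p = 7·(-341) − 13·(-30) = -1997, so p = -1997/664.
Then q = ((-30) − 13·(-1997/664))/7 = 863/664.
At s = 13: ĝ = (-1997/664)·(13) + (863/664)·(1) = -12549/332.

ĝ = -37.798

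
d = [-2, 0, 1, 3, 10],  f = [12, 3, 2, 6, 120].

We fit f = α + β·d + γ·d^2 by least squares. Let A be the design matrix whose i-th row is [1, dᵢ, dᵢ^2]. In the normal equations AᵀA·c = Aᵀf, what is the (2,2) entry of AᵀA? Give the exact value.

114

Row 2 ↔ basis d, column 2 ↔ basis d, so (AᵀA)_{2,2} = Σᵢ (d)·(d) = (-2)·(-2) + (0)·(0) + (1)·(1) + (3)·(3) + (10)·(10) = 114.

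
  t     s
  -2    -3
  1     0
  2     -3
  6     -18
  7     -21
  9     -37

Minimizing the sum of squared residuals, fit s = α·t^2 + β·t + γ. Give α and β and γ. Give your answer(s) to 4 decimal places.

Forming MᵀM = [[10291, 1289, 175]; [1289, 175, 23]; [175, 23, 6]] and Mᵀs = [-4698, -588, -82]ᵀ gives MᵀM·[α, β, γ]ᵀ = Mᵀs.
Row-reducing yields α = -6219/13652, β = 1247/13652, γ = -4985/6826.

α = -0.4555, β = 0.0913, γ = -0.7303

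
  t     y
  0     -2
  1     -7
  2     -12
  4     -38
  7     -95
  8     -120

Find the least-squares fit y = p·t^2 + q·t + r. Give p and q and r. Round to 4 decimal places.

p = -1.4910, q = -2.8547, r = -1.8998

Entries of MᵀM: Σt^2·t^2 = 6770, Σt^2·t = 928, Σt^2 = 134, Σt·t = 134, Σt = 22, Σ1 = 6.
And Σt^2·y = -12998, Σt·y = -1808, Σy = -274.
So MᵀM·[p, q, r]ᵀ = Mᵀy: [[6770, 928, 134]; [928, 134, 22]; [134, 22, 6]]·[p, q, r]ᵀ = [-12998, -1808, -274]ᵀ.
Row-reducing yields p = -2411/1617, q = -4616/1617, r = -1024/539.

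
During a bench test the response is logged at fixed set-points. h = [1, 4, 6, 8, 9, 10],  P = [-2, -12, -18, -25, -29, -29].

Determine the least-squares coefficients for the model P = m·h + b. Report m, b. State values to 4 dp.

m = -3.1512, b = 0.7907

Setting ∂/∂m … = 0 gives: 298·m + 38·b = -909;  38·m + 6·b = -115.
Eliminating b: 6·(row 1) − 38·(row 2) gives 344·m = 6·(-909) − 38·(-115) = -1084, so m = -271/86.
Then b = ((-115) − 38·(-271/86))/6 = 34/43.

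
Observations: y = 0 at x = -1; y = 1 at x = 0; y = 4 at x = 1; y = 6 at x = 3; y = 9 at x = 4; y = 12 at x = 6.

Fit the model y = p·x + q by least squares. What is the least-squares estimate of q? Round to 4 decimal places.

q = 1.5598

Entries of MᵀM: Σx·x = 63, Σx = 13, Σ1 = 6.
And Σx·y = 130, Σy = 32.
So MᵀM·[p, q]ᵀ = Mᵀy: [[63, 13]; [13, 6]]·[p, q]ᵀ = [130, 32]ᵀ.
Eliminating q: 6·(row 1) − 13·(row 2) gives 209·p = 6·130 − 13·32 = 364, so p = 364/209.
Then q = (32 − 13·(364/209))/6 = 326/209.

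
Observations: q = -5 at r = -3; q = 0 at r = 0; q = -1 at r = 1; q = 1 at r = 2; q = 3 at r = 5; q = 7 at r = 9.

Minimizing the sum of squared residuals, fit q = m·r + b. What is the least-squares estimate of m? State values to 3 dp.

m = 0.943

Normal-equation sums: Σr·r = 120, Σr = 14, Σ1 = 6.
Moment sums: Σr·q = 94, Σq = 5.
AᵀA·[m, b]ᵀ = Aᵀq becomes [[120, 14]; [14, 6]]·[m, b]ᵀ = [94, 5]ᵀ.
Δ = 120·6 − 14² = 524.
m = (94·6 − 14·5)/524 = 247/262; b = (120·5 − 14·94)/524 = -179/131.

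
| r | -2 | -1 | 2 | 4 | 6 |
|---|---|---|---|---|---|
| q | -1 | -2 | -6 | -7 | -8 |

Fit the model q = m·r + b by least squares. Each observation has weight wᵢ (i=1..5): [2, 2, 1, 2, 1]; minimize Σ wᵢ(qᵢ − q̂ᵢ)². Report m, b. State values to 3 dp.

MᵀWM·[m, b]ᵀ = MᵀWq reads: 82·m + 10·b = -108;  10·m + 8·b = -34.
det = 82·8 − 10² = 556.
m = ((-108)·8 − 10·(-34))/556 = -131/139; b = (82·(-34) − 10·(-108))/556 = -427/139.

m = -0.942, b = -3.072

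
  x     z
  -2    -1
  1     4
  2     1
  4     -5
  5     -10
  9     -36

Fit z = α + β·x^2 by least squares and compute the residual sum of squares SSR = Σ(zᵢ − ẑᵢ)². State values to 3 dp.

The normal system AᵀA·[α, β]ᵀ = Aᵀz is [[6, 131]; [131, 7475]]·[α, β]ᵀ = [-47, -3242]ᵀ.
Determinant 6·7475 − 131² = 27689.
α = ((-47)·7475 − 131·(-3242))/27689 = 73377/27689; β = (6·(-3242) − 131·(-47))/27689 = -13295/27689.
Residuals: -47886/27689, 50674/27689, 7492/27689, 898/27689, -17892/27689, 6714/27689; SSR = 190800/27689.

SSR = 6.891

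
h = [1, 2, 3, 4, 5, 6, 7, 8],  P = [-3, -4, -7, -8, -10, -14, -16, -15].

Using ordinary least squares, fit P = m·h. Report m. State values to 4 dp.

m = -2.1078

From the data, Σh·h = 204.
And Σh·P = -430.
Normal equations: [[204]]·[m]ᵀ = [-430]ᵀ.
m = (-430)/204 = -2.10784.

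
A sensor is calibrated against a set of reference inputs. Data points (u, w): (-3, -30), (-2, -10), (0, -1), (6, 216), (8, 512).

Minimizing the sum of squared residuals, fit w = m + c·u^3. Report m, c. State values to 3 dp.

m = -1.803, c = 1.004

Normal-equation sums: Σ1 = 5, Σu^3 = 693, Σu^3·u^3 = 309593.
And Σw = 687, Σu^3·w = 309690.
MᵀM·[m, c]ᵀ = Mᵀw becomes [[5, 693]; [693, 309593]]·[m, c]ᵀ = [687, 309690]ᵀ.
Δ = 5·309593 − 693² = 1067716.
m = (687·309593 − 693·309690)/1067716 = -1924779/1067716; c = (5·309690 − 693·687)/1067716 = 1072359/1067716.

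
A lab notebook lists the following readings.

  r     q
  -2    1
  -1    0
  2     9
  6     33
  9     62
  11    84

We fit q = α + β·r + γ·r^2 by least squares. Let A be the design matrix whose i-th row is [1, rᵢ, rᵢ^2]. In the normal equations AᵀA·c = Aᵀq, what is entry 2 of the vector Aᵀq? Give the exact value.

1696

Entry 2 ↔ basis r, so (Aᵀq)_{2} = Σᵢ (r)·qᵢ = (-2)·(1) + (-1)·(0) + (2)·(9) + (6)·(33) + (9)·(62) + (11)·(84) = 1696.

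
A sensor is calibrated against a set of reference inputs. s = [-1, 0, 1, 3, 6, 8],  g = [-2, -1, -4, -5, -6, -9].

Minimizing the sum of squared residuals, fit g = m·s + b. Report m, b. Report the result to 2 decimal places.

Sums needed: Σs·s = 111, Σs = 17, Σ1 = 6.
Right-hand side: Σs·g = -125, Σg = -27.
So XᵀX·[m, b]ᵀ = Xᵀg: [[111, 17]; [17, 6]]·[m, b]ᵀ = [-125, -27]ᵀ.
det = 111·6 − 17² = 377.
m = ((-125)·6 − 17·(-27))/377 = -291/377; b = (111·(-27) − 17·(-125))/377 = -872/377.

m = -0.77, b = -2.31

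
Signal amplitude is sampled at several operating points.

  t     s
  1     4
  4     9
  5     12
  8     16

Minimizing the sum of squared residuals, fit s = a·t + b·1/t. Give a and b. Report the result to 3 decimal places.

a = 2.071, b = 2.116

With design matrix X, XᵀX = [[106, 4]; [4, 1789/1600]] and Xᵀs = [228, 213/20]ᵀ.
Δ = 106·(1789/1600) − 4² = 82017/800.
a = (228·(1789/1600) − 4·(213/20))/(82017/800) = 18874/9113; b = (106·(213/20) − 4·228)/(82017/800) = 19280/9113.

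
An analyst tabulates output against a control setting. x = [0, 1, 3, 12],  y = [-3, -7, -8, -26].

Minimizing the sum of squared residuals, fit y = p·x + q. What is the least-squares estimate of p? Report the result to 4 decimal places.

p = -1.8556

With design matrix M, MᵀM = [[154, 16]; [16, 4]] and Mᵀy = [-343, -44]ᵀ.
Determinant 154·4 − 16² = 360.
p = ((-343)·4 − 16·(-44))/360 = -167/90; q = (154·(-44) − 16·(-343))/360 = -161/45.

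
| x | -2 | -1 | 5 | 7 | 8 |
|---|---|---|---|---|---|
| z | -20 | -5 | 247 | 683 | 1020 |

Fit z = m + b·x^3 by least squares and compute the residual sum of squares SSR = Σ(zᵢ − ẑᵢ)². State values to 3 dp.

With design matrix M, MᵀM = [[5, 971]; [971, 395483]] and Mᵀz = [1925, 787549]ᵀ.
Eliminating b: 395483·(row 1) − 971·(row 2) gives 1034574·m = 395483·1925 − 971·787549 = -3405304, so m = -1702652/517287.
Then b = (787549 − 971·(-1702652/517287))/395483 = 1034285/517287.
Residuals: -122936/172429, 150502/517287, 186916/517287, 83306/172429, -218528/517287; SSR = 587336/517287.

SSR = 1.135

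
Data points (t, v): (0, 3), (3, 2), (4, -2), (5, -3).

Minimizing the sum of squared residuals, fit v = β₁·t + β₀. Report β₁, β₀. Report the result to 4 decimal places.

β₁ = -1.2143, β₀ = 3.6429

Entries of XᵀX: Σt·t = 50, Σt = 12, Σ1 = 4.
And Σt·v = -17, Σv = 0.
Normal equations: [[50, 12]; [12, 4]]·[β₁, β₀]ᵀ = [-17, 0]ᵀ.
Δ = 50·4 − 12² = 56.
β₁ = ((-17)·4 − 12·0)/56 = -17/14; β₀ = (50·0 − 12·(-17))/56 = 51/14.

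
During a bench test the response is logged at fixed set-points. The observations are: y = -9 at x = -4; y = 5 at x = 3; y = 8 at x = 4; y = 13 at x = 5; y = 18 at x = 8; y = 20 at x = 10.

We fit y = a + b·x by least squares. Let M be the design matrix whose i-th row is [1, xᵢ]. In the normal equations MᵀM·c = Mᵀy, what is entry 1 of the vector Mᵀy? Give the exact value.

55

Entry 1 ↔ basis 1, so (Mᵀy)_{1} = Σᵢ yᵢ = (1)·(-9) + (1)·(5) + (1)·(8) + (1)·(13) + (1)·(18) + (1)·(20) = 55.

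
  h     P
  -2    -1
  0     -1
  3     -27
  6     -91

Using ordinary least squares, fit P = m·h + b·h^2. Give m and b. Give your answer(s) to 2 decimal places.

With design matrix X, XᵀX = [[49, 235]; [235, 1393]] and XᵀP = [-625, -3523]ᵀ.
Δ = 49·1393 − 235² = 13032.
m = ((-625)·1393 − 235·(-3523))/13032 = -1780/543; b = (49·(-3523) − 235·(-625))/13032 = -1073/543.

m = -3.28, b = -1.98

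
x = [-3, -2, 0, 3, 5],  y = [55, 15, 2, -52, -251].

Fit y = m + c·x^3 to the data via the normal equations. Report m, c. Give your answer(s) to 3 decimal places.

m = 0.860, c = -2.011

Compute the Gram sums: Σ1 = 5, Σx^3 = 117, Σx^3·x^3 = 17147.
And Σy = -231, Σx^3·y = -34384.
Normal equations: [[5, 117]; [117, 17147]]·[m, c]ᵀ = [-231, -34384]ᵀ.
Δ = 5·17147 − 117² = 72046.
m = ((-231)·17147 − 117·(-34384))/72046 = 4767/5542; c = (5·(-34384) − 117·(-231))/72046 = -144893/72046.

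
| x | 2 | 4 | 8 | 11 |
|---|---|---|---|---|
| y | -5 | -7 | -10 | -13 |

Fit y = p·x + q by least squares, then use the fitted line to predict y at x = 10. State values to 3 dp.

ŷ = -12.000

Sums needed: Σx·x = 205, Σx = 25, Σ1 = 4.
For Mᵀy: Σx·y = -261, Σy = -35.
det = 205·4 − 25² = 195.
p = ((-261)·4 − 25·(-35))/195 = -13/15; q = (205·(-35) − 25·(-261))/195 = -10/3.
At x = 10: ŷ = (-13/15)·(10) + (-10/3)·(1) = -12.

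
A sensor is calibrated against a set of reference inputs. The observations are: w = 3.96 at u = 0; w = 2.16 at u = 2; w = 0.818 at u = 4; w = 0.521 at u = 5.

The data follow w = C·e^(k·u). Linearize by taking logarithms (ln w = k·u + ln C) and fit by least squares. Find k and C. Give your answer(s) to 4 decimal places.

With ln wᵢ as the transformed response and uᵢ as the regressor:
Σu = 11.0000, Σ(u)² = 45.0000, Σln w = 1.2935, Σu·ln w = -2.5234.
Equations: 45.0000·k + 11.0000·ln C = -2.5234;  11.0000·k + 4·ln C = 1.2935.
Slope k = (n·Σu·ln w − Σu·Σln w)/(n·Σ(u)² − (Σu)²) = (4·-2.5234 − 11.0000·1.2935)/59.0000 = -0.41223; ln C = (Σln w − k·Σu)/n = 1.45699, so C = exp(1.45699) = 4.29303.

k = -0.4122, C = 4.2930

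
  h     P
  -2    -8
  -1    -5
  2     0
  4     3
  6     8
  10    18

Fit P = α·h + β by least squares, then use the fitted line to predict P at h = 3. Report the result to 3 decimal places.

With design matrix A, AᵀA = [[161, 19]; [19, 6]] and AᵀP = [261, 16]ᵀ.
det = 161·6 − 19² = 605.
α = (261·6 − 19·16)/605 = 1262/605; β = (161·16 − 19·261)/605 = -2383/605.
At h = 3: P̂ = (1262/605)·(3) + (-2383/605)·(1) = 1403/605.

P̂ = 2.319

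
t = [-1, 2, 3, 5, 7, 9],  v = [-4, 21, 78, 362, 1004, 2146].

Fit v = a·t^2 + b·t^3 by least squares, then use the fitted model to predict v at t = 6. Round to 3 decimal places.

v̂ = 629.768

With design matrix M, MᵀM = [[9685, 79255]; [79255, 665509]] and Mᵀv = [232854, 1956334]ᵀ.
det = 9685·665509 − 79255² = 164099640.
a = (232854·665509 − 79255·1956334)/164099640 = -20704621/41024910; b = (9685·1956334 − 79255·232854)/164099640 = 24612551/8204982.
At t = 6: v̂ = (-20704621/41024910)·(36) + (24612551/8204982)·(216) = 4306031454/6837485.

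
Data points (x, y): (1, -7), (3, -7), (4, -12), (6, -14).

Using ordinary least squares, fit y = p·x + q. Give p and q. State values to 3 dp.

Sums needed: Σx·x = 62, Σx = 14, Σ1 = 4.
Right-hand side: Σx·y = -160, Σy = -40.
Eliminating q: 4·(row 1) − 14·(row 2) gives 52·p = 4·(-160) − 14·(-40) = -80, so p = -20/13.
Then q = ((-40) − 14·(-20/13))/4 = -60/13.

p = -1.538, q = -4.615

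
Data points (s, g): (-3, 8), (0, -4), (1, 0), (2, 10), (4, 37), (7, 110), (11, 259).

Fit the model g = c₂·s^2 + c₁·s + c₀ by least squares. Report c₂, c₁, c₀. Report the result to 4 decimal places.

Compute the Gram sums: Σs^2·s^2 = 17396, Σs^2·s = 1720, Σs^2 = 200, Σs·s = 200, Σs = 22, Σ1 = 7.
Moment sums: Σs^2·g = 37433, Σs·g = 3763, Σg = 420.
Solving the 3×3 system (Gaussian elimination) gives c₂ = 386009/196828, c₁ = 455073/196828, c₀ = -324689/98414.

c₂ = 1.9611, c₁ = 2.3120, c₀ = -3.2992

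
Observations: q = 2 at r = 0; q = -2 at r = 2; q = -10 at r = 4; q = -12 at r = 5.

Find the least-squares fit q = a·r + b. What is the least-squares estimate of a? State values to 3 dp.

a = -2.949

Sums needed: Σr·r = 45, Σr = 11, Σ1 = 4.
Moment sums: Σr·q = -104, Σq = -22.
So XᵀX·[a, b]ᵀ = Xᵀq: [[45, 11]; [11, 4]]·[a, b]ᵀ = [-104, -22]ᵀ.
Eliminating b: 4·(row 1) − 11·(row 2) gives 59·a = 4·(-104) − 11·(-22) = -174, so a = -174/59.
Then b = ((-22) − 11·(-174/59))/4 = 154/59.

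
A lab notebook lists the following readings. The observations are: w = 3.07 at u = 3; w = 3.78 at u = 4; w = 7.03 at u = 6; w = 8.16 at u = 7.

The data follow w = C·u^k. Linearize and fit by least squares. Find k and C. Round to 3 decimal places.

Taking logs, ln w = k·ln u + ln C, so regress ln w on ln u.
Σln u = 6.2226, Σ(ln u)² = 10.1257, Σln w = 6.5008, Σln u·ln w = 10.6549.
Equations: 10.1257·k + 6.2226·ln C = 10.6549;  6.2226·k + 4·ln C = 6.5008.
Δ = 10.1257·4 − (6.2226)² = 1.7825; k = (10.6549·4 − 6.2226·6.5008)/1.7825 = 1.21608, ln C = (10.1257·6.5008 − 6.2226·10.6549)/1.7825 = -0.26657, so C = exp(-0.26657) = 0.76600.

k = 1.216, C = 0.766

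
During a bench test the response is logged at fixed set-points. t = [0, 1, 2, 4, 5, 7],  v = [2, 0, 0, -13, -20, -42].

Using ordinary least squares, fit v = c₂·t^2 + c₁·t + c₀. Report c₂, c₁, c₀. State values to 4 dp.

c₂ = -0.9280, c₁ = 0.2311, c₀ = 1.7955

Entries of MᵀM: Σt^2·t^2 = 3299, Σt^2·t = 541, Σt^2 = 95, Σt·t = 95, Σt = 19, Σ1 = 6.
And Σt^2·v = -2766, Σt·v = -446, Σv = -73.
Row-reducing yields c₂ = -245/264, c₁ = 61/264, c₀ = 79/44.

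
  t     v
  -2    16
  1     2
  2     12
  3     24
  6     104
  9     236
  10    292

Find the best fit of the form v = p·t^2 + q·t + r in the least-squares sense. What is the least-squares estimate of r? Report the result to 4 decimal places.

With design matrix X, XᵀX = [[17971, 1973, 235]; [1973, 235, 29]; [235, 29, 7]] and Xᵀv = [52390, 5734, 686]ᵀ.
Inverting the 3×3 Gram matrix, [p, q, r]ᵀ = [70271/23202, -27257/23202, 13810/11601]ᵀ.

r = 1.1904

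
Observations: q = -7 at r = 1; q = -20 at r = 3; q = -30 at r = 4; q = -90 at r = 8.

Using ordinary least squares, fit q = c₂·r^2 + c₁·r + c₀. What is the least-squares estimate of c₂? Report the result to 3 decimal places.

c₂ = -1.056

Normal-equation sums: Σr^2·r^2 = 4434, Σr^2·r = 604, Σr^2 = 90, Σr·r = 90, Σr = 16, Σ1 = 4.
And Σr^2·q = -6427, Σr·q = -907, Σq = -147.
AᵀA·[c₂, c₁, c₀]ᵀ = Aᵀq becomes [[4434, 604, 90]; [604, 90, 16]; [90, 16, 4]]·[c₂, c₁, c₀]ᵀ = [-6427, -907, -147]ᵀ.
Solving the 3×3 system (Gaussian elimination) gives c₂ = -3271/3098, c₁ = -7313/3098, c₀ = -5501/1549.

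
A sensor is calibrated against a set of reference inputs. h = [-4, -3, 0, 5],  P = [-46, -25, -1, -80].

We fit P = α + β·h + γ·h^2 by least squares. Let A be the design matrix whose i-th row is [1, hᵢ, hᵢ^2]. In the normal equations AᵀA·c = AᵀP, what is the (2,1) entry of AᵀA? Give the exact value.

-2

Row 2 ↔ basis h, column 1 ↔ basis 1, so (AᵀA)_{2,1} = Σᵢ h = (-4)·(1) + (-3)·(1) + (0)·(1) + (5)·(1) = -2.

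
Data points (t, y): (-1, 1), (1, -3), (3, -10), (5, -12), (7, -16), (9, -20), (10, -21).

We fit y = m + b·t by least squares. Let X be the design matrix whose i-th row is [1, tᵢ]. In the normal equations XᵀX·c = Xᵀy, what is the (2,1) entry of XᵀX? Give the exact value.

Row 2 ↔ basis t, column 1 ↔ basis 1, so (XᵀX)_{2,1} = Σᵢ t = (-1)·(1) + (1)·(1) + (3)·(1) + (5)·(1) + (7)·(1) + (9)·(1) + (10)·(1) = 34.

34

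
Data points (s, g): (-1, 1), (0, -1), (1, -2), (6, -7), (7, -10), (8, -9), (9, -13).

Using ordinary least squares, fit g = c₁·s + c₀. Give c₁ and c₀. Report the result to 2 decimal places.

c₁ = -1.24, c₀ = -0.54

From the data, Σs·s = 232, Σs = 30, Σ1 = 7.
Moment sums: Σs·g = -304, Σg = -41.
det = 232·7 − 30² = 724.
c₁ = ((-304)·7 − 30·(-41))/724 = -449/362; c₀ = (232·(-41) − 30·(-304))/724 = -98/181.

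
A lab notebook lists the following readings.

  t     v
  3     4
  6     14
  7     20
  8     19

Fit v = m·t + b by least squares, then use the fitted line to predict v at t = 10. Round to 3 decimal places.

v̂ = 27.393

Forming AᵀA = [[158, 24]; [24, 4]] and Aᵀv = [388, 57]ᵀ gives AᵀA·[m, b]ᵀ = Aᵀv.
Eliminating b: 4·(row 1) − 24·(row 2) gives 56·m = 4·388 − 24·57 = 184, so m = 23/7.
Then b = (57 − 24·(23/7))/4 = -153/28.
At t = 10: v̂ = (23/7)·(10) + (-153/28)·(1) = 767/28.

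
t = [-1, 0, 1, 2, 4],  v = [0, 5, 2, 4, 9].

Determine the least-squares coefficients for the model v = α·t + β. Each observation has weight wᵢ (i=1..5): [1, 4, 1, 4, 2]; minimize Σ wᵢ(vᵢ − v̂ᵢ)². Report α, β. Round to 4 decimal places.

Compute the Gram sums: Σwᵢ·t·t = 50, Σwᵢ·t = 16, Σwᵢ·1 = 12.
And Σwᵢ·t·v = 106, Σwᵢ·v = 56.
Δ = 50·12 − 16² = 344.
α = (106·12 − 16·56)/344 = 47/43; β = (50·56 − 16·106)/344 = 138/43.

α = 1.0930, β = 3.2093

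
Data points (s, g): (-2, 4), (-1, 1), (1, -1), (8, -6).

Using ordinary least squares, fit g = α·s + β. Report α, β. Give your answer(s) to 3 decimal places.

Forming MᵀM = [[70, 6]; [6, 4]] and Mᵀg = [-58, -2]ᵀ gives MᵀM·[α, β]ᵀ = Mᵀg.
Eliminating β: 4·(row 1) − 6·(row 2) gives 244·α = 4·(-58) − 6·(-2) = -220, so α = -55/61.
Then β = ((-2) − 6·(-55/61))/4 = 52/61.

α = -0.902, β = 0.852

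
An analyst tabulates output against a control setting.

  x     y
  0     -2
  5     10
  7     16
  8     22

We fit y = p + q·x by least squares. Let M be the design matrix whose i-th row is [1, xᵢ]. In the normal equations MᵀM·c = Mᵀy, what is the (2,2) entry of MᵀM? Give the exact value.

Row 2 ↔ basis x, column 2 ↔ basis x, so (MᵀM)_{2,2} = Σᵢ (x)·(x) = (0)·(0) + (5)·(5) + (7)·(7) + (8)·(8) = 138.

138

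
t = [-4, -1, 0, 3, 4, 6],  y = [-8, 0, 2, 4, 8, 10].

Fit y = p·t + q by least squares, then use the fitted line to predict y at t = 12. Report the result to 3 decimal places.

ŷ = 20.832

Entries of MᵀM: Σt·t = 78, Σt = 8, Σ1 = 6.
And Σt·y = 136, Σy = 16.
MᵀM·[p, q]ᵀ = Mᵀy becomes [[78, 8]; [8, 6]]·[p, q]ᵀ = [136, 16]ᵀ.
Determinant 78·6 − 8² = 404.
p = (136·6 − 8·16)/404 = 172/101; q = (78·16 − 8·136)/404 = 40/101.
At t = 12: ŷ = (172/101)·(12) + (40/101)·(1) = 2104/101.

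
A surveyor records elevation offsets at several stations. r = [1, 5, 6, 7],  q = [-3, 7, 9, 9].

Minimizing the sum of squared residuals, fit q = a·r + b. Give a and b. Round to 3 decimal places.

Normal-equation sums: Σr·r = 111, Σr = 19, Σ1 = 4.
For Xᵀq: Σr·q = 149, Σq = 22.
XᵀX·[a, b]ᵀ = Xᵀq becomes [[111, 19]; [19, 4]]·[a, b]ᵀ = [149, 22]ᵀ.
det = 111·4 − 19² = 83.
a = (149·4 − 19·22)/83 = 178/83; b = (111·22 − 19·149)/83 = -389/83.

a = 2.145, b = -4.687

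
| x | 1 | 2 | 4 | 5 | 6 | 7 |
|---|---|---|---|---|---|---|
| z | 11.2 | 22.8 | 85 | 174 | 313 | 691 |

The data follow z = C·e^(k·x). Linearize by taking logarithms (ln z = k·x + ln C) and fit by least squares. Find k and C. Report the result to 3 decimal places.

With ln zᵢ as the transformed response and xᵢ as the regressor:
XᵀX = [[131.0000, 25.0000]; [25.0000, 6]], rhs = [132.4795, 27.4287]ᵀ  (here Σx = 25.0000, Σ(x)² = 131.0000, Σln z = 27.4287, Σx·ln z = 132.4795).
Δ = 131.0000·6 − (25.0000)² = 161.0000; k = (132.4795·6 − 25.0000·27.4287)/161.0000 = 0.67801, ln C = (131.0000·27.4287 − 25.0000·132.4795)/161.0000 = 1.74643, so C = exp(1.74643) = 5.73409.

k = 0.678, C = 5.734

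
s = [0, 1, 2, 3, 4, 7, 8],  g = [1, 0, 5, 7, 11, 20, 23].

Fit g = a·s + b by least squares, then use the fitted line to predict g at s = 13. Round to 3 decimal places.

The normal equations are: 143·a + 25·b = 399;  25·a + 7·b = 67.
(Σs·s = 143, Σs = 25, Σ1 = 7, Σs·g = 399, Σg = 67.)
det = 143·7 − 25² = 376.
a = (399·7 − 25·67)/376 = 559/188; b = (143·67 − 25·399)/376 = -197/188.
At s = 13: ĝ = (559/188)·(13) + (-197/188)·(1) = 3535/94.

ĝ = 37.606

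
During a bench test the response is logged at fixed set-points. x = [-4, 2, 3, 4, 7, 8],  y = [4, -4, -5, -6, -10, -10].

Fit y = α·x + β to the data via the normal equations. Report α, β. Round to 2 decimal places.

α = -1.20, β = -1.16

From the data, Σx·x = 158, Σx = 20, Σ1 = 6.
Right-hand side: Σx·y = -213, Σy = -31.
Eliminating β: 6·(row 1) − 20·(row 2) gives 548·α = 6·(-213) − 20·(-31) = -658, so α = -329/274.
Then β = ((-31) − 20·(-329/274))/6 = -319/274.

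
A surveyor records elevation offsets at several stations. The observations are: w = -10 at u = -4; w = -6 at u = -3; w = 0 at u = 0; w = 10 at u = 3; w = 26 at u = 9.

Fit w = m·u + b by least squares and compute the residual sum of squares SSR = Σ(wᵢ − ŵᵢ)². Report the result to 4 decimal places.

SSR = 2.8727

XᵀX·[m, b]ᵀ = Xᵀw reads: 115·m + 5·b = 322;  5·m + 5·b = 20.
(Σu·u = 115, Σu = 5, Σ1 = 5, Σu·w = 322, Σw = 20.)
Eliminating b: 5·(row 1) − 5·(row 2) gives 550·m = 5·322 − 5·20 = 1510, so m = 151/55.
Then b = (20 − 5·(151/55))/5 = 69/55.
Residuals: -3/11, 54/55, -69/55, 28/55, 2/55; SSR = 158/55.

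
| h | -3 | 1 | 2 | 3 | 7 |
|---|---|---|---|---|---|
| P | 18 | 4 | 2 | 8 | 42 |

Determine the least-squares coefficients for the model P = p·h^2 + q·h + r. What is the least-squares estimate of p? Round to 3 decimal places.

p = 1.044

AᵀA·[p, q, r]ᵀ = AᵀP reads: 2580·p + 352·q + 72·r = 2304;  352·p + 72·q + 10·r = 272;  72·p + 10·q + 5·r = 74.
Row-reducing yields p = 928/889, q = -20697/11557, r = 38716/11557.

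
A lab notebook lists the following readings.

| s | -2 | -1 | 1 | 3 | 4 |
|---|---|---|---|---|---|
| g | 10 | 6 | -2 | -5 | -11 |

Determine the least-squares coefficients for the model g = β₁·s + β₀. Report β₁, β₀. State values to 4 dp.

β₁ = -3.2692, β₀ = 2.8692

Forming XᵀX = [[31, 5]; [5, 5]] and Xᵀg = [-87, -2]ᵀ gives XᵀX·[β₁, β₀]ᵀ = Xᵀg.
Δ = 31·5 − 5² = 130.
β₁ = ((-87)·5 − 5·(-2))/130 = -85/26; β₀ = (31·(-2) − 5·(-87))/130 = 373/130.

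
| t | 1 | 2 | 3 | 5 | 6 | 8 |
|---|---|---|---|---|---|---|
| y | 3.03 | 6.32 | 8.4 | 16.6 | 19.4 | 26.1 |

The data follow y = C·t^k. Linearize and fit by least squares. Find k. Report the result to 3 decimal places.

k = 1.042

Linearized form: ln y = k·ln t + ln C. From the 6 transformed points,
XᵀX = [[11.8122, 7.2724]; [7.2724, 6]], rhs = [20.2337, 14.1171]ᵀ  (here Σln t = 7.2724, Σ(ln t)² = 11.8122, Σln y = 14.1171, Σln t·ln y = 20.2337).
Solving (det = 17.9853): k = 1.04179, ln C = 1.09014.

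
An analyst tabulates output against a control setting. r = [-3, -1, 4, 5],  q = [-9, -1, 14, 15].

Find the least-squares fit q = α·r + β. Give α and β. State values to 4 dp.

With design matrix A, AᵀA = [[51, 5]; [5, 4]] and Aᵀq = [159, 19]ᵀ.
Δ = 51·4 − 5² = 179.
α = (159·4 − 5·19)/179 = 541/179; β = (51·19 − 5·159)/179 = 174/179.

α = 3.0223, β = 0.9721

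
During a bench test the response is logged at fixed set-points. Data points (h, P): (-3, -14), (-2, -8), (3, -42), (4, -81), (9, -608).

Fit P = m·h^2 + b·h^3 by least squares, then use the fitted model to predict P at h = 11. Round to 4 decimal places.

The normal equations are: 6995·m + 60041·b = -51080;  60041·m + 537059·b = -449108.
(Σh^2·h^2 = 6995, Σh^2·h^3 = 60041, Σh^3·h^3 = 537059, Σh^2·P = -51080, Σh^3·P = -449108.)
Δ = 6995·537059 − 60041² = 151806024.
m = ((-51080)·537059 − 60041·(-449108))/151806024 = -39006691/12650502; b = (6995·(-449108) − 60041·(-51080))/151806024 = -6218015/12650502.
At h = 11: P̂ = (-39006691/12650502)·(121) + (-6218015/12650502)·(1331) = -6497993788/6325251.

P̂ = -1027.3100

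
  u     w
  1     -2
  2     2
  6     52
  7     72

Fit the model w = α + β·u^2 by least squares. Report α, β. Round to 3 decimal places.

α = -3.849, β = 1.549

The normal equations are: 4·α + 90·β = 124;  90·α + 3714·β = 5406.
Δ = 4·3714 − 90² = 6756.
α = (124·3714 − 90·5406)/6756 = -2167/563; β = (4·5406 − 90·124)/6756 = 872/563.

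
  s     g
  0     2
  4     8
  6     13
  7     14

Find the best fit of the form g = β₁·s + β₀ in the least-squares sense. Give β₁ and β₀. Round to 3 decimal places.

β₁ = 1.765, β₀ = 1.748

AᵀA·[β₁, β₀]ᵀ = Aᵀg reads: 101·β₁ + 17·β₀ = 208;  17·β₁ + 4·β₀ = 37.
Eliminating β₀: 4·(row 1) − 17·(row 2) gives 115·β₁ = 4·208 − 17·37 = 203, so β₁ = 203/115.
Then β₀ = (37 − 17·(203/115))/4 = 201/115.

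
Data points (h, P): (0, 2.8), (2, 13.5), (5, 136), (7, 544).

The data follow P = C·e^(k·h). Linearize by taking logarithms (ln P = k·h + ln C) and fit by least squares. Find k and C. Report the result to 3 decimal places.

With ln Pᵢ as the transformed response and hᵢ as the regressor:
Σh = 14.0000, Σ(h)² = 78.0000, Σln P = 14.8439, Σh·ln P = 73.8613.
Normal system: [[78.0000, 14.0000]; [14.0000, 4]]·[k, ln C]ᵀ = [73.8613, 14.8439]ᵀ.
Slope k = (n·Σh·ln P − Σh·Σln P)/(n·Σ(h)² − (Σh)²) = (4·73.8613 − 14.0000·14.8439)/116.0000 = 0.75543; ln C = (Σln P − k·Σh)/n = 1.06696, so C = exp(1.06696) = 2.90652.

k = 0.755, C = 2.907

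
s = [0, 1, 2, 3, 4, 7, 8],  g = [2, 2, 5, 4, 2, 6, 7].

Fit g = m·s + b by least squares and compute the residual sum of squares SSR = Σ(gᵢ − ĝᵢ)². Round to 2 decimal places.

SSR = 9.24

Normal-equation sums: Σs·s = 143, Σs = 25, Σ1 = 7.
For Aᵀg: Σs·g = 130, Σg = 28.
Δ = 143·7 − 25² = 376.
m = (130·7 − 25·28)/376 = 105/188; b = (143·28 − 25·130)/376 = 377/188.
Residuals: -1/188, -53/94, 353/188, 15/47, -421/188, 4/47, 99/188; SSR = 869/94.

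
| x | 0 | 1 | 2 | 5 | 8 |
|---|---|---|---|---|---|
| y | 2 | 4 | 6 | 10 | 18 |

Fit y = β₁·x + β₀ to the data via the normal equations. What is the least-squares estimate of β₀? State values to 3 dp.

β₀ = 1.869

Compute the Gram sums: Σx·x = 94, Σx = 16, Σ1 = 5.
And Σx·y = 210, Σy = 40.
Normal equations: [[94, 16]; [16, 5]]·[β₁, β₀]ᵀ = [210, 40]ᵀ.
det = 94·5 − 16² = 214.
β₁ = (210·5 − 16·40)/214 = 205/107; β₀ = (94·40 − 16·210)/214 = 200/107.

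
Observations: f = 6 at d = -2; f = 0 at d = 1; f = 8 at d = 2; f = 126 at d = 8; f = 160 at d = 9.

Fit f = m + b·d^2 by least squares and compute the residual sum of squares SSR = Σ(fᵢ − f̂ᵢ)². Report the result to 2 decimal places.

SSR = 2.72

Forming XᵀX = [[5, 154]; [154, 10690]] and Xᵀf = [300, 21080]ᵀ gives XᵀX·[m, b]ᵀ = Xᵀf.
Eliminating b: 10690·(row 1) − 154·(row 2) gives 29734·m = 10690·300 − 154·21080 = -39320, so m = -19660/14867.
Then b = (21080 − 154·(-19660/14867))/10690 = 29600/14867.
Residuals: -9538/14867, -9940/14867, 20196/14867, -1498/14867, 780/14867; SSR = 40392/14867.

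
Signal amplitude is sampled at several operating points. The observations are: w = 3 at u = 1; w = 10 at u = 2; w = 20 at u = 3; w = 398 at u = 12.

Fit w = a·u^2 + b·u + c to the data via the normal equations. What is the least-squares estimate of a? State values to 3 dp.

Entries of AᵀA: Σu^2·u^2 = 20834, Σu^2·u = 1764, Σu^2 = 158, Σu·u = 158, Σu = 18, Σ1 = 4.
Moment sums: Σu^2·w = 57535, Σu·w = 4859, Σw = 431.
Inverting the 3×3 Gram matrix, [a, b, c]ᵀ = [45075/14852, -53293/14852, 59659/14852]ᵀ.

a = 3.035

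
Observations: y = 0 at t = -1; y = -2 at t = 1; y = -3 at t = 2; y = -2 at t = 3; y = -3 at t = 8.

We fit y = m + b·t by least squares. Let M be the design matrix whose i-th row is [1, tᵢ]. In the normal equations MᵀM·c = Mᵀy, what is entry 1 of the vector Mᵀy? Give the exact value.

-10

Entry 1 ↔ basis 1, so (Mᵀy)_{1} = Σᵢ yᵢ = (1)·(0) + (1)·(-2) + (1)·(-3) + (1)·(-2) + (1)·(-3) = -10.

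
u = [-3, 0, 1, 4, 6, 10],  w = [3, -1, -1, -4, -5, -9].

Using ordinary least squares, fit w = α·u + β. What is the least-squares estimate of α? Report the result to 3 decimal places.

With design matrix M, MᵀM = [[162, 18]; [18, 6]] and Mᵀw = [-146, -17]ᵀ.
Δ = 162·6 − 18² = 648.
α = ((-146)·6 − 18·(-17))/648 = -95/108; β = (162·(-17) − 18·(-146))/648 = -7/36.

α = -0.880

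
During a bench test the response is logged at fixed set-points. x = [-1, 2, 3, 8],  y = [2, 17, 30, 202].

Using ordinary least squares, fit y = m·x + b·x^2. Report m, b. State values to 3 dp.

m = 1.545, b = 2.962

AᵀA·[m, b]ᵀ = Aᵀy reads: 78·m + 546·b = 1738;  546·m + 4194·b = 13268.
(Σx·x = 78, Σx·x^2 = 546, Σx^2·x^2 = 4194, Σx·y = 1738, Σx^2·y = 13268.)
Eliminating b: 4194·(row 1) − 546·(row 2) gives 29016·m = 4194·1738 − 546·13268 = 44844, so m = 3737/2418.
Then b = (13268 − 546·(3737/2418))/4194 = 551/186.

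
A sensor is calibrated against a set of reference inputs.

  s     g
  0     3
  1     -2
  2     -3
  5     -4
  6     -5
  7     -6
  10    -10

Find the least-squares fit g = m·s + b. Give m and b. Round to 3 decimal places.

m = -1.035, b = 0.726

From the data, Σs·s = 215, Σs = 31, Σ1 = 7.
And Σs·g = -200, Σg = -27.
So AᵀA·[m, b]ᵀ = Aᵀg: [[215, 31]; [31, 7]]·[m, b]ᵀ = [-200, -27]ᵀ.
Δ = 215·7 − 31² = 544.
m = ((-200)·7 − 31·(-27))/544 = -563/544; b = (215·(-27) − 31·(-200))/544 = 395/544.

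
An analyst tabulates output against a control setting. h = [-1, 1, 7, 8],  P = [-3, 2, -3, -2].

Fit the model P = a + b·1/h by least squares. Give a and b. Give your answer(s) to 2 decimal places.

a = -1.66, b = 2.34

XᵀX·[a, b]ᵀ = XᵀP reads: 4·a + (15/56)·b = -6;  (15/56)·a + (6385/3136)·b = 121/28.
det = 4·(6385/3136) − (15/56)² = 25315/3136.
a = ((-6)·(6385/3136) − (15/56)·(121/28))/(25315/3136) = -8388/5063; b = (4·(121/28) − (15/56)·(-6))/(25315/3136) = 59248/25315.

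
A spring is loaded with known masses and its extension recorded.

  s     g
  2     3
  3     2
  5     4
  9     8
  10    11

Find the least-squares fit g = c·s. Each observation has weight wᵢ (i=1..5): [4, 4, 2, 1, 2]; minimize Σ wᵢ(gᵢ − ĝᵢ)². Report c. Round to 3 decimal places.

Compute the Gram sums: Σwᵢ·s·s = 383.
Right-hand side: Σwᵢ·s·g = 380.
So MᵀWM·[c]ᵀ = MᵀWg: [[383]]·[c]ᵀ = [380]ᵀ.
Hence c = 380 / 383 ≈ 0.992167.

c = 0.992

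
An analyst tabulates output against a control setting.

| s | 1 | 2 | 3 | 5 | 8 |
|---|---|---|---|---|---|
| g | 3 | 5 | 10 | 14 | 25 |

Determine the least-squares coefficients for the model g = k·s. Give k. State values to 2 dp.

k = 3.04

Normal-equation sums: Σs·s = 103.
Right-hand side: Σs·g = 313.
k = 313/103 = 3.03883.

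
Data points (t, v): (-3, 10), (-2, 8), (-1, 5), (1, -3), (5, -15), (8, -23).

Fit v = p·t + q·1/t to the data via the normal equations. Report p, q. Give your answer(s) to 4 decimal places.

p = -2.9218, q = -1.5216

With design matrix M, MᵀM = [[104, 6]; [6, 34801/14400]] and Mᵀv = [-313, -509/24]ᵀ.
det = 104·(34801/14400) − 6² = 387613/1800.
p = ((-313)·(34801/14400) − 6·(-509/24))/(387613/1800) = -9060313/3100904; q = (104·(-509/24) − 6·(-313))/(387613/1800) = -589800/387613.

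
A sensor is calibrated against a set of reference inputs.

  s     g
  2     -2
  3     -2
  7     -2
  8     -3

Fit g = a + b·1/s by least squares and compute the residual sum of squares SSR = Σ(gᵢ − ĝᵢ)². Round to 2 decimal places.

SSR = 0.51

Forming MᵀM = [[4, 185/168]; [185/168, 11209/28224]] and Mᵀg = [-9, -391/168]ᵀ gives MᵀM·[a, b]ᵀ = Mᵀg.
det = 4·(11209/28224) − (185/168)² = 1179/3136.
a = ((-9)·(11209/28224) − (185/168)·(-391/168))/(1179/3136) = -28546/10611; b = (4·(-391/168) − (185/168)·(-9))/(1179/3136) = 5656/3537.
Residuals: -1160/10611, 556/3537, 4900/10611, -5408/10611; SSR = 5408/10611.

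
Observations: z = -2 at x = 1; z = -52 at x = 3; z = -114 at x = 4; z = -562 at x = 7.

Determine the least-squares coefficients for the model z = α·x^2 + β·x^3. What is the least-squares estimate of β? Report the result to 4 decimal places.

β = -1.4403

Normal-equation sums: Σx^2·x^2 = 2739, Σx^2·x^3 = 18075, Σx^3·x^3 = 122475.
For Aᵀz: Σx^2·z = -29832, Σx^3·z = -201468.
det = 2739·122475 − 18075² = 8753400.
α = ((-29832)·122475 − 18075·(-201468))/8753400 = -13489/9726; β = (2739·(-201468) − 18075·(-29832))/8753400 = -350207/243150.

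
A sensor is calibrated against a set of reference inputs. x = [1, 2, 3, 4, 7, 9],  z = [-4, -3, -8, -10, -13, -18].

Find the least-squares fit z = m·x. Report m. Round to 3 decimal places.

m = -2.044

Sums needed: Σx·x = 160.
Right-hand side: Σx·z = -327.
So MᵀM·[m]ᵀ = Mᵀz: [[160]]·[m]ᵀ = [-327]ᵀ.
m = (-327)/160 = -2.04375.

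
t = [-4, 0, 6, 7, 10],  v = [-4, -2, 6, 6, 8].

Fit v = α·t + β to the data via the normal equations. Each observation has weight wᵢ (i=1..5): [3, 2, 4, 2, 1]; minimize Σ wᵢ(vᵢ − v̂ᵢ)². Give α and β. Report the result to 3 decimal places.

From the data, Σwᵢ·t·t = 390, Σwᵢ·t = 36, Σwᵢ·1 = 12.
For AᵀWv: Σwᵢ·t·v = 356, Σwᵢ·v = 28.
AᵀWA·[α, β]ᵀ = AᵀWv becomes [[390, 36]; [36, 12]]·[α, β]ᵀ = [356, 28]ᵀ.
Δ = 390·12 − 36² = 3384.
α = (356·12 − 36·28)/3384 = 136/141; β = (390·28 − 36·356)/3384 = -79/141.

α = 0.965, β = -0.560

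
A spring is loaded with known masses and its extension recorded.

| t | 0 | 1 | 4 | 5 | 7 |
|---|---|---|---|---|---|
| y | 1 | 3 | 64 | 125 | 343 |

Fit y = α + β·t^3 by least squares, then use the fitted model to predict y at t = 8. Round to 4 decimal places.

ŷ = 511.0006

Normal-equation sums: Σ1 = 5, Σt^3 = 533, Σt^3·t^3 = 137371.
Right-hand side: Σy = 536, Σt^3·y = 137373.
So XᵀX·[α, β]ᵀ = Xᵀy: [[5, 533]; [533, 137371]]·[α, β]ᵀ = [536, 137373]ᵀ.
Determinant 5·137371 − 533² = 402766.
α = (536·137371 − 533·137373)/402766 = 4517/4426; β = (5·137373 − 533·536)/402766 = 57311/57538.
At t = 8: ŷ = (4517/4426)·(1) + (57311/57538)·(512) = 29401953/57538.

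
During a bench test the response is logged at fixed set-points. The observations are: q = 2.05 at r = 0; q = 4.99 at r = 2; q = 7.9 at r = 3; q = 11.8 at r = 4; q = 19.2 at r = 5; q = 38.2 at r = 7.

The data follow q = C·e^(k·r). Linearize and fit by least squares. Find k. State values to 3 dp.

k = 0.422

Taking logs, ln q = k·r + ln C, so regress ln q on r.
XᵀX = [[103.0000, 21.0000]; [21.0000, 6]], rhs = [59.5623, 13.4580]ᵀ  (here Σr = 21.0000, Σ(r)² = 103.0000, Σln q = 13.4580, Σr·ln q = 59.5623).
Δ = 103.0000·6 − (21.0000)² = 177.0000; k = (59.5623·6 − 21.0000·13.4580)/177.0000 = 0.42235, ln C = (103.0000·13.4580 − 21.0000·59.5623)/177.0000 = 0.76477.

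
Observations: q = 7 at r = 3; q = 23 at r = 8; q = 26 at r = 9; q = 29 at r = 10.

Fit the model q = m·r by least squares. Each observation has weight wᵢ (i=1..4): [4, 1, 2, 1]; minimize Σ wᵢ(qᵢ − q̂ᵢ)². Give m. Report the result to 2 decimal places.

m = 2.83

Setting ∂/∂m … = 0 gives: 362·m = 1026.
(Σwᵢ·r·r = 362, Σwᵢ·r·q = 1026.)
m = 1026/362 = 2.83425.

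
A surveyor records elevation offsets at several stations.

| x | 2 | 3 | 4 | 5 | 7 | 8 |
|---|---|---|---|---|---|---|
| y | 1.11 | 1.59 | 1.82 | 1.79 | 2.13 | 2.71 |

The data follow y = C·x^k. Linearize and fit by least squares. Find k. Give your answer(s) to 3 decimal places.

Taking logs, ln y = k·ln x + ln C, so regress ln y on ln x.
XᵀX = [[14.3101, 8.8128]; [8.8128, 6]], rhs = [5.8934, 3.5022]ᵀ  (here Σln x = 8.8128, Σ(ln x)² = 14.3101, Σln y = 3.5022, Σln x·ln y = 5.8934).
Solving (det = 8.1947): k = 0.54867, ln C = -0.22219.

k = 0.549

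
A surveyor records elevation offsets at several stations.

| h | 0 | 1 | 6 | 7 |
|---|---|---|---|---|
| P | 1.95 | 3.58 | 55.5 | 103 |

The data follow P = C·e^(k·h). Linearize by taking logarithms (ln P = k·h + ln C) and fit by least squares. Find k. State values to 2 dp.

k = 0.56

Linearized form: ln P = k·h + ln C. From the 4 transformed points,
Sums: Σh = 14.0000, Σ(h)² = 86.0000, Σln P = 10.5943, Σh·ln P = 57.8168.
Normal system: [[86.0000, 14.0000]; [14.0000, 4]]·[k, ln C]ᵀ = [57.8168, 10.5943]ᵀ.
Slope k = (n·Σh·ln P − Σh·Σln P)/(n·Σ(h)² − (Σh)²) = (4·57.8168 − 14.0000·10.5943)/148.0000 = 0.56045; ln C = (Σln P − k·Σh)/n = 0.68700.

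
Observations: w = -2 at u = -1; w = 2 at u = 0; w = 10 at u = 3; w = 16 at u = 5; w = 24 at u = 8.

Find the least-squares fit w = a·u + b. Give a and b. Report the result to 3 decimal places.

Setting ∂/∂a … = 0 gives: 99·a + 15·b = 304;  15·a + 5·b = 50.
(Σu·u = 99, Σu = 15, Σ1 = 5, Σu·w = 304, Σw = 50.)
Determinant 99·5 − 15² = 270.
a = (304·5 − 15·50)/270 = 77/27; b = (99·50 − 15·304)/270 = 13/9.

a = 2.852, b = 1.444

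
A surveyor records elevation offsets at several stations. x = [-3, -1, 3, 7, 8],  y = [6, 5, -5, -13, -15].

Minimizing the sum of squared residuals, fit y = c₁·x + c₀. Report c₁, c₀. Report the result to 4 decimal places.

c₁ = -2.0194, c₀ = 1.2543

The normal system AᵀA·[c₁, c₀]ᵀ = Aᵀy is [[132, 14]; [14, 5]]·[c₁, c₀]ᵀ = [-249, -22]ᵀ.
Eliminating c₀: 5·(row 1) − 14·(row 2) gives 464·c₁ = 5·(-249) − 14·(-22) = -937, so c₁ = -937/464.
Then c₀ = ((-22) − 14·(-937/464))/5 = 291/232.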